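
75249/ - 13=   -  75249/13 = -5788.38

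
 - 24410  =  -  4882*5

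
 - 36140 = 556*( - 65 )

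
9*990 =8910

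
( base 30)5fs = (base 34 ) 4ae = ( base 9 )6741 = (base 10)4978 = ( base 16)1372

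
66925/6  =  66925/6= 11154.17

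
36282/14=18141/7= 2591.57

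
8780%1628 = 640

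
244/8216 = 61/2054  =  0.03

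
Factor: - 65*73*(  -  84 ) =2^2*3^1*5^1 * 7^1*13^1*73^1 = 398580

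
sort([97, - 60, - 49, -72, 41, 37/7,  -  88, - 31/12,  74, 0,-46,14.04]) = [- 88, - 72, -60, - 49, - 46,-31/12, 0,37/7,14.04,41,74 , 97]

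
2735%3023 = 2735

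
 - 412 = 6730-7142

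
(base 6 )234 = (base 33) 2s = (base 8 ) 136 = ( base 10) 94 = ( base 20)4E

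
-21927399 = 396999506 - 418926905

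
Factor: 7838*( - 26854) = -2^2*29^1*463^1 *3919^1 = - 210481652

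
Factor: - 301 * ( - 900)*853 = 231077700= 2^2*3^2*5^2 *7^1*43^1 *853^1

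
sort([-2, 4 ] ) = [ - 2,4] 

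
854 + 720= 1574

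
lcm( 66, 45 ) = 990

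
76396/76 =19099/19 = 1005.21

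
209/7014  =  209/7014 = 0.03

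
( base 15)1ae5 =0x16D0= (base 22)c1a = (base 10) 5840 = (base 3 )22000022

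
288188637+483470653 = 771659290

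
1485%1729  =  1485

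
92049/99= 929  +  26/33 = 929.79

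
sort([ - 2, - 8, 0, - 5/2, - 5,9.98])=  [-8, - 5, - 5/2, - 2,0,9.98]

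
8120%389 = 340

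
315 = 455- 140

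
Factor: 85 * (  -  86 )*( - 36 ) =263160=2^3*3^2 * 5^1 * 17^1* 43^1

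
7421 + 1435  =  8856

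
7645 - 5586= 2059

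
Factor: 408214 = 2^1 * 204107^1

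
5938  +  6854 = 12792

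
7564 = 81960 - 74396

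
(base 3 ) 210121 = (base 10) 583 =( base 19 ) 1BD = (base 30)jd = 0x247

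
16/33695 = 16/33695 = 0.00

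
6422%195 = 182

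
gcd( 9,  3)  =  3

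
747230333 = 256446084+490784249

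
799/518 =799/518 = 1.54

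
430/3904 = 215/1952 = 0.11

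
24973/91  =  274 + 3/7 = 274.43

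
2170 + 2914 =5084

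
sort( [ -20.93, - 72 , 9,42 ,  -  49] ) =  [ - 72, - 49,  -  20.93, 9, 42 ]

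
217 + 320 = 537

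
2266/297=7 + 17/27= 7.63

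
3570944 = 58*61568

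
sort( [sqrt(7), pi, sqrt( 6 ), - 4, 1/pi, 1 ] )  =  [ - 4,1/pi, 1, sqrt( 6), sqrt(7 ),  pi] 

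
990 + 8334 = 9324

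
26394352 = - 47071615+73465967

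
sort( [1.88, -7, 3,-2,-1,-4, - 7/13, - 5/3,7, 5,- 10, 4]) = [-10, - 7, - 4,-2,-5/3,-1, - 7/13, 1.88, 3, 4, 5, 7]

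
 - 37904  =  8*(  -  4738) 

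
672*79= 53088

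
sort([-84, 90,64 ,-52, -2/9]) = [ - 84, - 52,-2/9, 64,90]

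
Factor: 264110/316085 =686/821 =2^1 * 7^3*821^( - 1 ) 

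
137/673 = 137/673 = 0.20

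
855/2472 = 285/824 = 0.35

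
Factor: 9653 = 7^2*197^1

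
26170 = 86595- 60425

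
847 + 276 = 1123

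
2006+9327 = 11333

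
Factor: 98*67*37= 2^1 * 7^2*37^1 * 67^1 = 242942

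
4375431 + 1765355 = 6140786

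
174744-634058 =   -  459314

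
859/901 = 859/901   =  0.95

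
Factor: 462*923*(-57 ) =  - 24306282= - 2^1* 3^2*7^1*11^1*13^1*19^1*71^1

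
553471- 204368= 349103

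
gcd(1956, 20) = 4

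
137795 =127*1085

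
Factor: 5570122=2^1*179^1*15559^1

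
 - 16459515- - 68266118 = 51806603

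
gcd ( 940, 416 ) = 4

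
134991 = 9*14999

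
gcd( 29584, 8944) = 688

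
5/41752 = 5/41752 = 0.00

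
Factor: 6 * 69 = 414 = 2^1*3^2*23^1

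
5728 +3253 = 8981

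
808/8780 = 202/2195 = 0.09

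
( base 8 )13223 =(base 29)6p8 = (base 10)5779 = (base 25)964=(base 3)21221001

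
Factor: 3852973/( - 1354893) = - 3^( - 1 )*71^( - 1)* 6361^( - 1 )*3852973^1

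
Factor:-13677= -3^1*47^1*97^1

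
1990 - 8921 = - 6931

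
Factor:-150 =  - 2^1*3^1 *5^2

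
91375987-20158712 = 71217275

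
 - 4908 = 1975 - 6883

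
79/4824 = 79/4824 = 0.02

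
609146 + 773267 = 1382413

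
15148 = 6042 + 9106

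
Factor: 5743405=5^1 * 1148681^1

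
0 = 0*8569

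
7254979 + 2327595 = 9582574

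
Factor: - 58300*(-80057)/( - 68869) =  - 4667323100/68869 = - 2^2*5^2 *11^1 *53^1*61^( - 1)*223^1*359^1 * 1129^(-1 )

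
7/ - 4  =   - 2 +1/4 = - 1.75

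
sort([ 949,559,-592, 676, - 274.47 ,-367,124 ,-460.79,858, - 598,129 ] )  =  [-598, - 592 , - 460.79, - 367, - 274.47,124,129 , 559 , 676,858,949]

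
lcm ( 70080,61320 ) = 490560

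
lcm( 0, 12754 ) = 0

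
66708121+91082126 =157790247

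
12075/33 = 365+10/11 = 365.91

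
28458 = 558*51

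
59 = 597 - 538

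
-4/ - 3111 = 4/3111=0.00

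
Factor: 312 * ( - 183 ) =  - 57096 = - 2^3*3^2*13^1*61^1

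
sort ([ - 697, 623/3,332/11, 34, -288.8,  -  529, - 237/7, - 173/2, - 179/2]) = [  -  697, - 529,-288.8, - 179/2,- 173/2, - 237/7,332/11 , 34,623/3] 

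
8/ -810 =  - 4/405 = -0.01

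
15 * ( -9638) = -144570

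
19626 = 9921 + 9705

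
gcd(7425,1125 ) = 225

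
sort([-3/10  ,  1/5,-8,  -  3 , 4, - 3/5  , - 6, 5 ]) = [ - 8,  -  6, - 3, - 3/5, - 3/10, 1/5,  4,5]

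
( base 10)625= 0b1001110001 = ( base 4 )21301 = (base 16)271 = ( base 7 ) 1552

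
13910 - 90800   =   - 76890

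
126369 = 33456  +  92913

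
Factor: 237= 3^1 * 79^1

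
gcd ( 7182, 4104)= 1026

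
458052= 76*6027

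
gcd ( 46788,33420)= 6684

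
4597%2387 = 2210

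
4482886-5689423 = -1206537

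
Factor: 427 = 7^1*61^1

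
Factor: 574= 2^1*7^1*41^1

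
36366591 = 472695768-436329177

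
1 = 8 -7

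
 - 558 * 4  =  -2232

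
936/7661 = 936/7661 = 0.12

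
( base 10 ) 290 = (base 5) 2130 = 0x122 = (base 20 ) EA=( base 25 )bf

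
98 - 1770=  - 1672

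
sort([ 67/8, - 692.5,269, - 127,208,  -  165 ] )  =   [-692.5, - 165 , - 127,67/8, 208 , 269 ] 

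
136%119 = 17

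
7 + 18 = 25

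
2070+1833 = 3903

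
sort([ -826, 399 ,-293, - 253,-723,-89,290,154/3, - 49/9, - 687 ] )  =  [ - 826, - 723, -687, - 293, - 253 , - 89, - 49/9, 154/3 , 290,399]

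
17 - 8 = 9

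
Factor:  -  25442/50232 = -2^( -2) * 3^( - 1)*7^( - 1 )*13^ ( - 1) * 23^(-1)*12721^1 =- 12721/25116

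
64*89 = 5696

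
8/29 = 8/29 = 0.28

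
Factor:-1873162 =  - 2^1*17^1 * 37^1*1489^1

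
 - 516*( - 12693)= 6549588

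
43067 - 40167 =2900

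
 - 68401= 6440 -74841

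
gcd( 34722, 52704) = 54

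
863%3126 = 863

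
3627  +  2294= 5921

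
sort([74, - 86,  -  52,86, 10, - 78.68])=[ - 86, - 78.68, - 52,10,74, 86 ] 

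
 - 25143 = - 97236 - - 72093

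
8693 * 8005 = 69587465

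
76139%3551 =1568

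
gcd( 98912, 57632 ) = 32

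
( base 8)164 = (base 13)8c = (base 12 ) 98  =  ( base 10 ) 116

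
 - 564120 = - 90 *6268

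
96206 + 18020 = 114226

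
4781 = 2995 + 1786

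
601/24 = 25+ 1/24 = 25.04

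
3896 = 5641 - 1745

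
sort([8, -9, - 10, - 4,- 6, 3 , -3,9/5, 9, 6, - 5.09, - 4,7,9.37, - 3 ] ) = [ - 10, - 9, - 6, - 5.09,-4, - 4 , - 3, - 3,9/5, 3,6,7,  8,9,9.37 ]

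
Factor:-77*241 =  - 18557 = - 7^1*11^1*241^1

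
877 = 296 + 581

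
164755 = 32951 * 5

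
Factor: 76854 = 2^1 * 3^1*12809^1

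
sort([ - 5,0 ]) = [-5,  0] 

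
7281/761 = 9+432/761 = 9.57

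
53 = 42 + 11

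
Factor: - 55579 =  - 55579^1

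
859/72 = 11 + 67/72 = 11.93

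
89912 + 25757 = 115669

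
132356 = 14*9454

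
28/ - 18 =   -  2 + 4/9 =- 1.56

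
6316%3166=3150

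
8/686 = 4/343 = 0.01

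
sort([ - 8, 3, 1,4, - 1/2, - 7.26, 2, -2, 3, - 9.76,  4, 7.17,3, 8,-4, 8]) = [ -9.76,-8, - 7.26,- 4 , - 2 , - 1/2, 1, 2, 3, 3, 3, 4,4, 7.17,8, 8]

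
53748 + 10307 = 64055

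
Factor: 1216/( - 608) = -2^1 = -2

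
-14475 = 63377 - 77852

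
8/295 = 8/295 = 0.03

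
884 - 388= 496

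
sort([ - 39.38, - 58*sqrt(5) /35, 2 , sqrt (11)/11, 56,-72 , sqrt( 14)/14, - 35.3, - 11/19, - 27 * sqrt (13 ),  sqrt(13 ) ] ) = [  -  27*sqrt(13) , - 72 , - 39.38 ,  -  35.3, - 58*sqrt(5 ) /35, - 11/19 , sqrt( 14)/14,sqrt( 11 )/11, 2,  sqrt(13), 56]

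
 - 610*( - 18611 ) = 11352710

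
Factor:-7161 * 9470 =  - 67814670=- 2^1*3^1 * 5^1  *  7^1*11^1*31^1*947^1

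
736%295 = 146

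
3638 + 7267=10905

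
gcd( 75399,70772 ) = 1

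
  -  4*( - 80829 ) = 323316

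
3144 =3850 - 706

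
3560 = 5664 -2104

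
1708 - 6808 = - 5100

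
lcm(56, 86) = 2408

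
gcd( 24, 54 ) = 6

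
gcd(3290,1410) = 470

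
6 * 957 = 5742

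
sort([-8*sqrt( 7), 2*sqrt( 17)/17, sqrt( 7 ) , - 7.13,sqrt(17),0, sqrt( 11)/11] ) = [ - 8*sqrt( 7 ),-7.13,0, sqrt( 11)/11,2*sqrt( 17 )/17, sqrt( 7), sqrt( 17) ]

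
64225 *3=192675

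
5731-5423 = 308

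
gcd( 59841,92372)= 1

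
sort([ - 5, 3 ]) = [ - 5 , 3]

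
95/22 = 4 + 7/22 = 4.32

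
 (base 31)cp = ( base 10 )397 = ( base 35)bc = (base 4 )12031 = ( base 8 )615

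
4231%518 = 87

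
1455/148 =1455/148 = 9.83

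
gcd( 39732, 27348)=516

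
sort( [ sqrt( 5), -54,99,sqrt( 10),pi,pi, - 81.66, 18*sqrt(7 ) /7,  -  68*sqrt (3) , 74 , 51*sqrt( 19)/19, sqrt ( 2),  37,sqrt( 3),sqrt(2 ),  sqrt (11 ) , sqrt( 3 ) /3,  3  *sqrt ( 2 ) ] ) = [ - 68*sqrt(3), - 81.66,  -  54,sqrt(3 )/3,sqrt( 2),sqrt (2 ),sqrt( 3),  sqrt( 5 ),pi , pi,sqrt(10 ), sqrt( 11),3*sqrt( 2 ),18 * sqrt( 7 ) /7,51*sqrt( 19 ) /19, 37, 74, 99]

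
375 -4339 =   -  3964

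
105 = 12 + 93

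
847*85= 71995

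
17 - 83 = -66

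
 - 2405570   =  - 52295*46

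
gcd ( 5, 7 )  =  1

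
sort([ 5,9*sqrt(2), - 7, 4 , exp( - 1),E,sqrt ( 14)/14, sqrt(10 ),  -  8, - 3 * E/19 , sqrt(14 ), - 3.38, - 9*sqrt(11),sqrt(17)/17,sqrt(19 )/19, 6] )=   [ - 9* sqrt( 11), - 8,-7, - 3.38, - 3 *E/19,sqrt( 19) /19,  sqrt( 17)/17, sqrt( 14)/14, exp(-1),E, sqrt( 10) , sqrt(14), 4,5, 6,9*sqrt(2 ) ]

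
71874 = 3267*22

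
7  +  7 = 14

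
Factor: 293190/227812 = 435/338 =2^( - 1) *3^1*5^1*13^( - 2)*29^1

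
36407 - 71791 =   -  35384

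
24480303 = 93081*263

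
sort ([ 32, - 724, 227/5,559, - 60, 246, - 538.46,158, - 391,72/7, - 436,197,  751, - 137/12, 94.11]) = [-724, - 538.46, - 436, - 391,-60, - 137/12, 72/7,32 , 227/5, 94.11, 158,197, 246,559,751]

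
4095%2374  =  1721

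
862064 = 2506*344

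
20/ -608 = -1 + 147/152 = - 0.03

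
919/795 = 1 + 124/795 = 1.16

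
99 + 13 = 112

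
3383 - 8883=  - 5500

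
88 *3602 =316976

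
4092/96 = 341/8 = 42.62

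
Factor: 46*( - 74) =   -  2^2*23^1*37^1 =- 3404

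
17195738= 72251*238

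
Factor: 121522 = 2^1*60761^1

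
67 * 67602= 4529334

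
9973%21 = 19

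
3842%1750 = 342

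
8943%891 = 33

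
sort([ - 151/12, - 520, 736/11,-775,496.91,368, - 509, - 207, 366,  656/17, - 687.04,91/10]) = [-775 ,-687.04, - 520, - 509, - 207, - 151/12,91/10,656/17,736/11 , 366,368, 496.91 ]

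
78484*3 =235452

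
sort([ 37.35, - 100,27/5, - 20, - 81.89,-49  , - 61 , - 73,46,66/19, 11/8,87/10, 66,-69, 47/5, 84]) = [ - 100, - 81.89, - 73,  -  69 , - 61, - 49, - 20,  11/8, 66/19,  27/5,87/10, 47/5,37.35, 46, 66,  84]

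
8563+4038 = 12601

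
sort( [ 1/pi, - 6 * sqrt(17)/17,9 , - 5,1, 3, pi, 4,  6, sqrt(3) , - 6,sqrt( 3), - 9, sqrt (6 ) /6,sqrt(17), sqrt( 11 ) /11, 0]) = [ - 9, - 6, -5 , - 6 * sqrt (17)/17, 0,  sqrt(11)/11 , 1/pi, sqrt (6) /6,1,sqrt( 3), sqrt( 3), 3,pi, 4 , sqrt( 17 ) , 6, 9]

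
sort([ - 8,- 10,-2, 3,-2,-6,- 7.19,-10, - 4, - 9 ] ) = [  -  10, - 10, - 9 , - 8, - 7.19, - 6, - 4, - 2,  -  2,3]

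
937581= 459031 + 478550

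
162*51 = 8262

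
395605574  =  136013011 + 259592563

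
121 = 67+54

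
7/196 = 1/28 = 0.04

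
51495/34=1514 + 19/34 = 1514.56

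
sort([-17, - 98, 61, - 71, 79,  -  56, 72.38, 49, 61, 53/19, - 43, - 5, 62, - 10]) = [ - 98, - 71, - 56,-43,-17,-10 ,-5, 53/19,49 , 61, 61, 62, 72.38 , 79 ] 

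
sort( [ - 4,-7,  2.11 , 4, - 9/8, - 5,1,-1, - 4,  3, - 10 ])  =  [ - 10, - 7, - 5,-4, -4, - 9/8, - 1, 1, 2.11,  3, 4] 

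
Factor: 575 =5^2*23^1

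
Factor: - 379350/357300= - 843/794 =- 2^ (-1) * 3^1*281^1*397^( - 1) 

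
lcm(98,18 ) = 882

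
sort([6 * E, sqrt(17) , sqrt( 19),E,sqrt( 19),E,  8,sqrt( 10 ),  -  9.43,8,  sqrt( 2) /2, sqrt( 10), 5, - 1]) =[- 9.43, - 1, sqrt( 2 )/2,E,E,  sqrt(10 ),sqrt(10), sqrt( 17), sqrt( 19), sqrt( 19), 5, 8,  8,  6*E ]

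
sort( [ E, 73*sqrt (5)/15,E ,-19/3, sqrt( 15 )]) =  [-19/3, E,E, sqrt( 15), 73*sqrt( 5) /15 ]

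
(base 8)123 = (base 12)6b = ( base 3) 10002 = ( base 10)83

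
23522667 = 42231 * 557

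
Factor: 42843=3^1*14281^1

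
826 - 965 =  - 139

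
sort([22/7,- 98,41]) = [ - 98, 22/7 , 41 ] 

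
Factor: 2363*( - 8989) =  -17^1*89^1*101^1*139^1= - 21241007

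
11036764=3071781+7964983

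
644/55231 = 644/55231 = 0.01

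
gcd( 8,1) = 1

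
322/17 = 18 + 16/17 = 18.94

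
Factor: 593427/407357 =3^1 * 19^1*29^1*359^1  *407357^( - 1)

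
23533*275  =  6471575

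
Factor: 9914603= 47^1 * 193^1*1093^1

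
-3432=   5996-9428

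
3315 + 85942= 89257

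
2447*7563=18506661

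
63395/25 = 2535+4/5= 2535.80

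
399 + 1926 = 2325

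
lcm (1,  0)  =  0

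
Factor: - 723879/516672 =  -269/192 = -2^( - 6 )*3^(-1 )*269^1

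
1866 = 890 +976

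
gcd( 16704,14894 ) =2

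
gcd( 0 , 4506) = 4506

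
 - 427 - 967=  - 1394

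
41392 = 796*52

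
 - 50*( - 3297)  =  164850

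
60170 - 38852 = 21318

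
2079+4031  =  6110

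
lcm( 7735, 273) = 23205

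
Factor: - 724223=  - 19^1*47^1 * 811^1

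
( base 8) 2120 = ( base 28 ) 1bc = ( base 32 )12g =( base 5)13404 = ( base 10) 1104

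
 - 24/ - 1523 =24/1523 = 0.02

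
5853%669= 501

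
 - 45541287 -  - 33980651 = - 11560636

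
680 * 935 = 635800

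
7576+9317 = 16893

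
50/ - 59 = -50/59 = -0.85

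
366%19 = 5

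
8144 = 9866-1722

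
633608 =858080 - 224472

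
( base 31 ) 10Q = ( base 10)987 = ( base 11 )818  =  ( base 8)1733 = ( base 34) T1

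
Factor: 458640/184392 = 490/197 =2^1*5^1*7^2*197^( - 1)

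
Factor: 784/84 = 2^2*3^( - 1 )*7^1 = 28/3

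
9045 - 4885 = 4160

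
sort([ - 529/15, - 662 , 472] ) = [- 662,-529/15, 472 ] 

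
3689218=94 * 39247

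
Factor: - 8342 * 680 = - 2^4*5^1*17^1*43^1 * 97^1 = - 5672560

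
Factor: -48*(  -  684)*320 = 10506240=2^12*3^3*5^1*19^1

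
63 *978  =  61614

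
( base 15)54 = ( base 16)4f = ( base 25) 34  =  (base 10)79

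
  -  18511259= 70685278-89196537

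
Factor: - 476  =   - 2^2*7^1*17^1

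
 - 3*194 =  - 582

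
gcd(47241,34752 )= 543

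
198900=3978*50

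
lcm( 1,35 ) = 35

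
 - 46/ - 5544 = 23/2772 =0.01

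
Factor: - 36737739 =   -  3^3 *23^1*59159^1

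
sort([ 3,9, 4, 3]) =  [3 , 3,4,9 ] 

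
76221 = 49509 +26712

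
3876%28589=3876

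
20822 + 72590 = 93412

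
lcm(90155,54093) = 270465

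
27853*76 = 2116828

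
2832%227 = 108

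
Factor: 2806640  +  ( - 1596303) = 1210337 =71^1*17047^1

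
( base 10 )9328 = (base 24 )g4g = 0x2470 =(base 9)13714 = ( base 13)4327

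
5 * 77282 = 386410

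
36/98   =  18/49 = 0.37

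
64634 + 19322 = 83956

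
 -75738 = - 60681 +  - 15057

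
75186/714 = 12531/119=105.30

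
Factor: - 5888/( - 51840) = 46/405= 2^1*3^( - 4)*5^( - 1)*23^1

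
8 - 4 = 4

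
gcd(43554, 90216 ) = 42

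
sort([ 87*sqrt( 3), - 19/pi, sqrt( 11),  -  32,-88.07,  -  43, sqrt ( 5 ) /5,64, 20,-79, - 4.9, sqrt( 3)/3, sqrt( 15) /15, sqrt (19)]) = [ - 88.07, - 79, - 43, - 32,-19/pi,- 4.9 , sqrt( 15 ) /15, sqrt(5)/5,sqrt( 3 ) /3,sqrt( 11 ),  sqrt( 19), 20,64, 87*sqrt( 3 )]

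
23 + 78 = 101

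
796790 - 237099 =559691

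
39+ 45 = 84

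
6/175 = 6/175  =  0.03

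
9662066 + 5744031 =15406097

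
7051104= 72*97932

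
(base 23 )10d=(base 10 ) 542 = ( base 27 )k2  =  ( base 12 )392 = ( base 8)1036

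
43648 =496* 88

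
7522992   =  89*84528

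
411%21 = 12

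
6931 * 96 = 665376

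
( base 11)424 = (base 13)303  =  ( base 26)jg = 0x1fe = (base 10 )510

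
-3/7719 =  - 1 +2572/2573 = -0.00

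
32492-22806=9686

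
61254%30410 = 434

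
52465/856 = 52465/856 = 61.29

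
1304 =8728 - 7424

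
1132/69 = 1132/69 = 16.41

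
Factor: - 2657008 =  - 2^4*166063^1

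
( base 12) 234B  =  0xf6b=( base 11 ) 2A69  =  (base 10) 3947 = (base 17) db3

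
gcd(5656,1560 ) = 8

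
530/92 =265/46 = 5.76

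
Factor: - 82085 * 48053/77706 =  -2^ ( -1 )*3^(  -  3 )*5^1 * 29^1*1439^( - 1 ) * 1657^1*16417^1 =- 3944430505/77706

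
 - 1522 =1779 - 3301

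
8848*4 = 35392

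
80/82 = 40/41 = 0.98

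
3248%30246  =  3248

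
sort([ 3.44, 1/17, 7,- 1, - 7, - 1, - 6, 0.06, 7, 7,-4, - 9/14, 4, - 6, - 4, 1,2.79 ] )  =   [-7,-6, - 6, - 4,  -  4,-1,- 1,-9/14 , 1/17,0.06,1, 2.79,  3.44,4, 7 , 7, 7] 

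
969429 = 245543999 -244574570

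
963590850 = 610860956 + 352729894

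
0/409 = 0  =  0.00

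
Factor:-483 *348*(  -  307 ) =2^2*3^2* 7^1*23^1 * 29^1 * 307^1= 51601788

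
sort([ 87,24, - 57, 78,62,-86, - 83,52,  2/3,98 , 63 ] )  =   [ - 86, - 83, - 57,2/3, 24, 52,62,63,78, 87 , 98]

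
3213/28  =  114 + 3/4 = 114.75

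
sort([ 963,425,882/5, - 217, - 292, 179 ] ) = [ - 292, - 217, 882/5,179,425,963 ] 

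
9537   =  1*9537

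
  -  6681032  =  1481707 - 8162739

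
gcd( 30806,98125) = 1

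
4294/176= 2147/88= 24.40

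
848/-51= - 17 + 19/51  =  - 16.63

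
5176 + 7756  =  12932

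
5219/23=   5219/23 = 226.91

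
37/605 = 37/605=0.06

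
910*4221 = 3841110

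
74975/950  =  78 + 35/38 = 78.92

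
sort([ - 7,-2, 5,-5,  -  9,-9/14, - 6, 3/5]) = [-9, - 7,-6,-5,-2,-9/14 , 3/5, 5] 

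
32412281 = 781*41501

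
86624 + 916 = 87540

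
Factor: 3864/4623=56/67 = 2^3*7^1*67^( - 1)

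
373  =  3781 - 3408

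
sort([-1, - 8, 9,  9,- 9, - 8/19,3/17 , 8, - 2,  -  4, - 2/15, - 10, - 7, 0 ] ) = [ - 10,-9, - 8, - 7 , - 4, - 2, - 1, -8/19,- 2/15, 0, 3/17, 8 , 9,9] 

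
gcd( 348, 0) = 348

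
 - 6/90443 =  - 6/90443  =  - 0.00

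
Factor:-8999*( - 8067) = 72594933 =3^1*2689^1*8999^1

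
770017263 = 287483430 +482533833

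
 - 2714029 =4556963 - 7270992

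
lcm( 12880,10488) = 734160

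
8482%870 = 652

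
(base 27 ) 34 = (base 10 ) 85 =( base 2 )1010101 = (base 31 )2n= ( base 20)45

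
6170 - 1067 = 5103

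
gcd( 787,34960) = 1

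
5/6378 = 5/6378  =  0.00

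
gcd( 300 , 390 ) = 30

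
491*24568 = 12062888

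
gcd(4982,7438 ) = 2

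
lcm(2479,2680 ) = 99160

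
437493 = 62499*7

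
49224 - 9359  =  39865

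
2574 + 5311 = 7885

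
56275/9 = 56275/9 = 6252.78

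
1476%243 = 18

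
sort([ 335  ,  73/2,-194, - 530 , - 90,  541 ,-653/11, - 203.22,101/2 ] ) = [ - 530, - 203.22,- 194 , - 90, - 653/11, 73/2, 101/2, 335 , 541 ] 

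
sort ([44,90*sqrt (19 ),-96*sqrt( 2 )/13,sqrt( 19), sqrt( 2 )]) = [ -96*sqrt(2 ) /13,sqrt(2),sqrt( 19) , 44,90*sqrt(19 )]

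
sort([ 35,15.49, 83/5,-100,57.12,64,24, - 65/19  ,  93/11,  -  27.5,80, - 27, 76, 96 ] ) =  [ - 100,- 27.5,-27,-65/19, 93/11, 15.49, 83/5, 24,35, 57.12, 64,76,80,96] 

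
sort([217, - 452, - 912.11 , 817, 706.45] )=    [ - 912.11, - 452, 217,706.45, 817 ]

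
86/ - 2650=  - 43/1325 = - 0.03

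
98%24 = 2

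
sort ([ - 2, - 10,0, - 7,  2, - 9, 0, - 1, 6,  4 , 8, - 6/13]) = [ - 10, - 9, - 7, - 2 , - 1, - 6/13,0,  0 , 2,4,6, 8] 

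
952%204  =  136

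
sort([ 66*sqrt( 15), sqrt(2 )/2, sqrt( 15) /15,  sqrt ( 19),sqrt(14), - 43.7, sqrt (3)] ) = [-43.7 , sqrt( 15) /15, sqrt(2) /2, sqrt( 3 ),sqrt( 14), sqrt( 19), 66*sqrt (15 )] 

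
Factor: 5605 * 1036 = 5806780=2^2*5^1 * 7^1*19^1*37^1*59^1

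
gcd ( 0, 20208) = 20208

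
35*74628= 2611980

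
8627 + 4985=13612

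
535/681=535/681 = 0.79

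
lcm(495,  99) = 495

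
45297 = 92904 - 47607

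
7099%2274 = 277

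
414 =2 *207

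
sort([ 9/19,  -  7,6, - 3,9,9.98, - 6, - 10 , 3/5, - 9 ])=[ - 10,- 9,  -  7, - 6, - 3, 9/19,3/5,6, 9, 9.98]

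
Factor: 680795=5^1*47^1*2897^1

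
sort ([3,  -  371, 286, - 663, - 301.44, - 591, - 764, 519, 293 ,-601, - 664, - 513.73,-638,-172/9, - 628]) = [- 764, -664, - 663,-638,-628,  -  601, - 591, - 513.73, - 371,-301.44,-172/9, 3,286,293,519]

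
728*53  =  38584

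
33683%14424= 4835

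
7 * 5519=38633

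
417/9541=417/9541  =  0.04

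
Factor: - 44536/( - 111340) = 2/5 = 2^1*5^( - 1 ) 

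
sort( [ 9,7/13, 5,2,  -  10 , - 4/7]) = [ - 10, - 4/7, 7/13,2,5,9 ]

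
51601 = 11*4691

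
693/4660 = 693/4660 = 0.15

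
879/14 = 62 + 11/14=62.79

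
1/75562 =1/75562=0.00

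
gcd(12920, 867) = 17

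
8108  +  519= 8627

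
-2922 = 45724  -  48646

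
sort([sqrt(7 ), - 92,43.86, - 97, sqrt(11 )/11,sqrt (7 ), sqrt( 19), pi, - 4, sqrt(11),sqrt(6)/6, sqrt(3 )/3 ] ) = [-97,  -  92, - 4,sqrt(11) /11,sqrt( 6)/6, sqrt(3) /3, sqrt(7), sqrt( 7), pi, sqrt(11), sqrt(19), 43.86]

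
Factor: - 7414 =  - 2^1*11^1*337^1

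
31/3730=31/3730= 0.01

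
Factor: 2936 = 2^3*367^1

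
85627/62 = 85627/62  =  1381.08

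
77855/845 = 15571/169 = 92.14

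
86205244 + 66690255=152895499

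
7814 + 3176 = 10990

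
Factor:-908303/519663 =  - 3^( - 1 )*11^1*71^1*83^ ( - 1 )*1163^1 * 2087^( - 1 )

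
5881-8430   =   - 2549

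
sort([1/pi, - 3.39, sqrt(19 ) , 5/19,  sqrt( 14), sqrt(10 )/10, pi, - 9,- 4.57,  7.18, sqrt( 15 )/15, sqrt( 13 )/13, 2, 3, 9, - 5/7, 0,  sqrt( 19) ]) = [  -  9,-4.57, -3.39,-5/7,0, sqrt ( 15 )/15, 5/19,  sqrt(13)/13, sqrt( 10 )/10, 1/pi, 2,3, pi, sqrt(14 ), sqrt ( 19 ), sqrt( 19), 7.18, 9 ]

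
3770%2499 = 1271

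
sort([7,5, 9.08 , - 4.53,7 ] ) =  [ - 4.53 , 5,7,7,9.08]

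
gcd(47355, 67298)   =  77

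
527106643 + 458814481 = 985921124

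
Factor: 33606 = 2^1 * 3^2 * 1867^1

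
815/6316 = 815/6316 = 0.13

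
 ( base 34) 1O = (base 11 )53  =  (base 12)4A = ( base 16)3A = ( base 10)58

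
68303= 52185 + 16118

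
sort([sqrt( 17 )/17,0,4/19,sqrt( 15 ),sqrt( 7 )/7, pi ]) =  [ 0, 4/19,sqrt (17 )/17, sqrt( 7)/7,pi,sqrt( 15) ]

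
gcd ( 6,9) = 3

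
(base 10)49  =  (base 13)3a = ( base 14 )37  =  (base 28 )1l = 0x31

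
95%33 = 29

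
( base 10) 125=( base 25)50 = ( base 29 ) 49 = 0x7D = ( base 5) 1000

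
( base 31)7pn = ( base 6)54501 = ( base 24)d1d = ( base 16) 1D65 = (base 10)7525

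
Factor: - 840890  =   - 2^1 * 5^1*84089^1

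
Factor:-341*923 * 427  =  -134395261 = -7^1 * 11^1*13^1 * 31^1 * 61^1 * 71^1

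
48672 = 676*72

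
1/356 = 1/356 = 0.00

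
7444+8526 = 15970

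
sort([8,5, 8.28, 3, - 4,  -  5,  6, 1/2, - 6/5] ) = [  -  5, - 4 ,-6/5, 1/2, 3 , 5, 6, 8, 8.28]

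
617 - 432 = 185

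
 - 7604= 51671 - 59275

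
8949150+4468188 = 13417338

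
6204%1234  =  34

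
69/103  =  69/103= 0.67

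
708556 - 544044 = 164512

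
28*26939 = 754292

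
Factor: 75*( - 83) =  - 6225  =  - 3^1*5^2*83^1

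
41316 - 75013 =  - 33697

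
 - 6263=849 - 7112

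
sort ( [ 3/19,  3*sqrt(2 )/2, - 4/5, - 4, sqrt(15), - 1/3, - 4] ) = [ - 4, - 4, - 4/5 ,-1/3, 3/19,3*sqrt(2 )/2,sqrt(15)]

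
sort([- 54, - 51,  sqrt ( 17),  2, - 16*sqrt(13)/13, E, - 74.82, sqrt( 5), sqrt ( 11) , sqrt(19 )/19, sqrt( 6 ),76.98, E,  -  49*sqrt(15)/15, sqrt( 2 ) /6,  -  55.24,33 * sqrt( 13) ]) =[ -74.82, - 55.24,  -  54, - 51,  -  49*sqrt(15) /15, -16*sqrt(13)/13, sqrt(19 )/19,sqrt( 2)/6, 2,sqrt( 5),sqrt(6),E,E,sqrt( 11), sqrt (17), 76.98,33*sqrt(13) ] 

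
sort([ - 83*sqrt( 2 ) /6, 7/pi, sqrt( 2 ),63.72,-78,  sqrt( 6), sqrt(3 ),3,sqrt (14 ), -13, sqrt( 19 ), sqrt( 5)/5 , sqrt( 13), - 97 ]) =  [ - 97, - 78, - 83 * sqrt( 2 ) /6, -13, sqrt (5) /5, sqrt( 2 ), sqrt( 3), 7/pi, sqrt( 6 ), 3, sqrt( 13 ),sqrt( 14 ), sqrt( 19),  63.72]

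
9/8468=9/8468 = 0.00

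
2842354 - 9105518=-6263164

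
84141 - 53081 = 31060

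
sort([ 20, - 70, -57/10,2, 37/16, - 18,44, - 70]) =[ - 70, - 70, - 18, - 57/10,2,37/16,20, 44]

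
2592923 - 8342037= - 5749114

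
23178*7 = 162246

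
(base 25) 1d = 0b100110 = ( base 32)16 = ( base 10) 38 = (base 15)28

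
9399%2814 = 957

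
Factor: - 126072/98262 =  - 68/53=-2^2 * 17^1* 53^( - 1) 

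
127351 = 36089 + 91262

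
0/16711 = 0 = 0.00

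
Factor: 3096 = 2^3*3^2*43^1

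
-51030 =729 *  (  -  70)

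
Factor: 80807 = 19^1*4253^1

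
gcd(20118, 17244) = 2874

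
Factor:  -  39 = -3^1 * 13^1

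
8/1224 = 1/153 = 0.01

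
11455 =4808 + 6647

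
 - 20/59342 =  - 10/29671= - 0.00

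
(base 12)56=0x42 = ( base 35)1V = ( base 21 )33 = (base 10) 66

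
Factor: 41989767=3^1*29^1*482641^1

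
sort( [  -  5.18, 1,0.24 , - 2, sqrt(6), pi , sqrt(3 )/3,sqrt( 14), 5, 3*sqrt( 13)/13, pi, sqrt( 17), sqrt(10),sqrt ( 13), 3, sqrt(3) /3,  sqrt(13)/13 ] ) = [ - 5.18, - 2, 0.24,sqrt(13 )/13,  sqrt(  3) /3,sqrt( 3 ) /3, 3*sqrt(13) /13,  1, sqrt(6),3,  pi,pi,  sqrt(10), sqrt(13 ), sqrt(14), sqrt(17), 5] 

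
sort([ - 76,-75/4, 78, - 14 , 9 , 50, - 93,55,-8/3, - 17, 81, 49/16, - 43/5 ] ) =[ - 93, - 76, - 75/4, - 17, - 14,- 43/5, - 8/3, 49/16,9, 50,  55  ,  78, 81]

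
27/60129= 1/2227 =0.00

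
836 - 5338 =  - 4502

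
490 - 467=23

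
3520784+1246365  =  4767149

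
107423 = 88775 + 18648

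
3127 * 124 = 387748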